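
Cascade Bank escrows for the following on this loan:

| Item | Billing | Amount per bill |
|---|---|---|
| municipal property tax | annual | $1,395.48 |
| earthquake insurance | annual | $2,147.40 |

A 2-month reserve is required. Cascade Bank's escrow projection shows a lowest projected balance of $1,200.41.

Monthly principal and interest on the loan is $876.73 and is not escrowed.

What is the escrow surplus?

$609.93

Municipal property tax = $1,395.48
Earthquake insurance = $2,147.40
Total annual escrow = $3,542.88
Per month = $3,542.88 ÷ 12 = $295.24
Required reserve = 2 × $295.24 = $590.48
Excess over cushion: $1,200.41 − $590.48 = $609.93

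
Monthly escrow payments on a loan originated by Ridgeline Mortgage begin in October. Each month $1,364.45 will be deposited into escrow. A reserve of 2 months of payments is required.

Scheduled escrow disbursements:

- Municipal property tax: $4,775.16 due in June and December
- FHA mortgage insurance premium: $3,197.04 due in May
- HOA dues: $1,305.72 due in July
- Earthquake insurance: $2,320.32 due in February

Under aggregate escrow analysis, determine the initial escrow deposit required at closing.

Cushion = 2 × $1,364.45 = $2,728.90
Trial balance (start $0, +$1,364.45 each month, − disbursements):
  Oct: +$1,364.45 → $1,364.45
  Nov: +$1,364.45 → $2,728.90
  Dec: +$1,364.45 − $4,775.16 → -$681.81
  Jan: +$1,364.45 → $682.64
  Feb: +$1,364.45 − $2,320.32 → -$273.23
  Mar: +$1,364.45 → $1,091.22
  Apr: +$1,364.45 → $2,455.67
  May: +$1,364.45 − $3,197.04 → $623.08
  Jun: +$1,364.45 − $4,775.16 → -$2,787.63
  Jul: +$1,364.45 − $1,305.72 → -$2,728.90
  Aug: +$1,364.45 → -$1,364.45
  Sep: +$1,364.45 → $0.00
Lowest trial balance = -$2,787.63 (Jun)
Initial deposit = cushion − low point = $2,728.90 − (-$2,787.63) = $5,516.53

$5,516.53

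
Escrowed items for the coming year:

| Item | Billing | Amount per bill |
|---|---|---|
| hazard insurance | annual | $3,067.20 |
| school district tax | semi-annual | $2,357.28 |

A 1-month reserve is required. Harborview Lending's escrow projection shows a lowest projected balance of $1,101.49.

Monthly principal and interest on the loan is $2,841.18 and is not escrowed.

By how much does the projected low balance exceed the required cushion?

$453.01

Hazard insurance — $3,067.20
School district tax — $2,357.28 × 2 = $4,714.56
Total annual escrow = $3,067.20 + $4,714.56 = $7,781.76
Monthly = $7,781.76 / 12 = $648.48
Cushion = 1 × $648.48 = $648.48
Surplus = $1,101.49 − $648.48 = $453.01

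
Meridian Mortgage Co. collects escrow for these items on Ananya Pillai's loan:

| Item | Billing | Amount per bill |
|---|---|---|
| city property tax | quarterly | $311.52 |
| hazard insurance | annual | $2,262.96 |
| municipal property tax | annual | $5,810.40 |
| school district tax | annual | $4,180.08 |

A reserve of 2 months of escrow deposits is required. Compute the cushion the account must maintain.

$2,249.92

City property tax = $311.52 × 4 = $1,246.08/yr
Hazard insurance = $2,262.96/yr
Municipal property tax = $5,810.40/yr
School district tax = $4,180.08/yr
Total annual escrow = $13,499.52
Base monthly escrow = $13,499.52 / 12 = $1,124.96
Reserve = 2 × $1,124.96 = $2,249.92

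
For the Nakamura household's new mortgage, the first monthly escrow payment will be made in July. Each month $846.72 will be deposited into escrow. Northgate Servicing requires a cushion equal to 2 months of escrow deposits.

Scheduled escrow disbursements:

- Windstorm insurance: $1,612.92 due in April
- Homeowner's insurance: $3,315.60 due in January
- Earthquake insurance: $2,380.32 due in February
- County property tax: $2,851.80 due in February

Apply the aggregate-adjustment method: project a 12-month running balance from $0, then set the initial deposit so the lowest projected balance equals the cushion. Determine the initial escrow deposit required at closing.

Cushion = 2 × $846.72 = $1,693.44
Trial balance (start $0, +$846.72 each month, − disbursements):
  Jul: +$846.72 → $846.72
  Aug: +$846.72 → $1,693.44
  Sep: +$846.72 → $2,540.16
  Oct: +$846.72 → $3,386.88
  Nov: +$846.72 → $4,233.60
  Dec: +$846.72 → $5,080.32
  Jan: +$846.72 − $3,315.60 → $2,611.44
  Feb: +$846.72 − $5,232.12 → -$1,773.96
  Mar: +$846.72 → -$927.24
  Apr: +$846.72 − $1,612.92 → -$1,693.44
  May: +$846.72 → -$846.72
  Jun: +$846.72 → $0.00
Lowest trial balance = -$1,773.96 (Feb)
Initial deposit = cushion − low point = $1,693.44 − (-$1,773.96) = $3,467.40

$3,467.40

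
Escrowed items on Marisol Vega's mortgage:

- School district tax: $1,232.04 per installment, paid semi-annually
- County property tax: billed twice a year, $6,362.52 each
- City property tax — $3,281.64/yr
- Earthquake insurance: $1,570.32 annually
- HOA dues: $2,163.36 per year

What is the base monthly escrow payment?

$1,850.37

School district tax = $1,232.04 × 2 = $2,464.08
County property tax = $6,362.52 × 2 = $12,725.04
City property tax = $3,281.64
Earthquake insurance = $1,570.32
HOA dues = $2,163.36
Combined annual = $22,204.44
Monthly escrow = $22,204.44 / 12 = $1,850.37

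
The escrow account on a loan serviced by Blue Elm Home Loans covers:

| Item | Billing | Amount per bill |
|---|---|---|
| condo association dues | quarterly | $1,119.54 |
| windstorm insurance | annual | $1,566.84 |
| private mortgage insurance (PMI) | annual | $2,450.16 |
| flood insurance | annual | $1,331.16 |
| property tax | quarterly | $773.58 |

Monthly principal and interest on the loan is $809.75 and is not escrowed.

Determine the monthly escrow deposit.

$1,076.72

Condo association dues: $1,119.54 × 4 = $4,478.16 annually
Windstorm insurance: $1,566.84 annually
Private mortgage insurance (PMI): $2,450.16 annually
Flood insurance: $1,331.16 annually
Property tax: $773.58 × 4 = $3,094.32 annually
Yearly total = $4,478.16 + $1,566.84 + $2,450.16 + $1,331.16 + $3,094.32 = $12,920.64
Base monthly escrow = $12,920.64 / 12 = $1,076.72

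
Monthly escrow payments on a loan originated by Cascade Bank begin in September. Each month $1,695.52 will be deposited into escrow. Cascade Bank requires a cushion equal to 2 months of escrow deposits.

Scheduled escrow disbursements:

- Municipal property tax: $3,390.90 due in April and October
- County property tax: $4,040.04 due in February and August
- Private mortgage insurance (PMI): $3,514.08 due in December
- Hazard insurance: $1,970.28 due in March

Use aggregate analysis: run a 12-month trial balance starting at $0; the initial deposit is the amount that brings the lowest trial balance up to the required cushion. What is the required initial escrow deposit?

Cushion = 2 × $1,695.52 = $3,391.04
Trial balance (start $0, +$1,695.52 each month, − disbursements):
  Sep: +$1,695.52 → $1,695.52
  Oct: +$1,695.52 − $3,390.90 → $0.14
  Nov: +$1,695.52 → $1,695.66
  Dec: +$1,695.52 − $3,514.08 → -$122.90
  Jan: +$1,695.52 → $1,572.62
  Feb: +$1,695.52 − $4,040.04 → -$771.90
  Mar: +$1,695.52 − $1,970.28 → -$1,046.66
  Apr: +$1,695.52 − $3,390.90 → -$2,742.04
  May: +$1,695.52 → -$1,046.52
  Jun: +$1,695.52 → $649.00
  Jul: +$1,695.52 → $2,344.52
  Aug: +$1,695.52 − $4,040.04 → $0.00
Lowest trial balance = -$2,742.04 (Apr)
Initial deposit = cushion − low point = $3,391.04 − (-$2,742.04) = $6,133.08

$6,133.08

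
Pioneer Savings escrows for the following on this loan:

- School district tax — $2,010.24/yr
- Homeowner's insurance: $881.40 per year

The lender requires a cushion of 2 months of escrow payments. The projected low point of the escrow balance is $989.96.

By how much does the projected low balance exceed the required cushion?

School district tax: $2,010.24 annually
Homeowner's insurance: $881.40 annually
Total per year = $2,010.24 + $881.40 = $2,891.64
Base monthly escrow = $2,891.64 ÷ 12 = $240.97
Required cushion = 2 × $240.97 = $481.94
Excess over cushion: $989.96 − $481.94 = $508.02

$508.02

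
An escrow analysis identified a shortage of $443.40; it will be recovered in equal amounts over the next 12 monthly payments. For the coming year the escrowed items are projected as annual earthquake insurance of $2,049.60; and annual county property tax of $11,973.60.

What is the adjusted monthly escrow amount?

Earthquake insurance: $2,049.60/yr
County property tax: $11,973.60/yr
Yearly total = $2,049.60 + $11,973.60 = $14,023.20
Base monthly escrow = $14,023.20 / 12 = $1,168.60
Monthly shortage recovery: $443.40 / 12 = $36.95
Adjusted monthly = $1,168.60 + $36.95 = $1,205.55

$1,205.55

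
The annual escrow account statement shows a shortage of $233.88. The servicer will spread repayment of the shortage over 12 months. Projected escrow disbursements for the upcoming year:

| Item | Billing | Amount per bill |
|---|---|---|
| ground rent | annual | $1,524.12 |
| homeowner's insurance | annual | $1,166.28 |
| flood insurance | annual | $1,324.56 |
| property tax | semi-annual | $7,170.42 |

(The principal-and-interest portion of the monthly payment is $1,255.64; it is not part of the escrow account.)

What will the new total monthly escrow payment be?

$1,549.14

Ground rent — $1,524.12 per year
Homeowner's insurance — $1,166.28 per year
Flood insurance — $1,324.56 per year
Property tax — $7,170.42 × 2 = $14,340.84 per year
Total per year = $1,524.12 + $1,166.28 + $1,324.56 + $14,340.84 = $18,355.80
Monthly escrow = $18,355.80 ÷ 12 = $1,529.65
Shortage per month = $233.88 ÷ 12 = $19.49
Adjusted monthly = $1,529.65 + $19.49 = $1,549.14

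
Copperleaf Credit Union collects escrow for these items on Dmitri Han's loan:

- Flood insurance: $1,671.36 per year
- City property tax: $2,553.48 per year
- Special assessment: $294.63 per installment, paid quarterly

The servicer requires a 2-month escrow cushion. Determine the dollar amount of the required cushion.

$900.56

Flood insurance: $1,671.36 annually
City property tax: $2,553.48 annually
Special assessment: $294.63 × 4 = $1,178.52 annually
Total annual escrow = $1,671.36 + $2,553.48 + $1,178.52 = $5,403.36
Base monthly escrow = $5,403.36 ÷ 12 = $450.28
Cushion = 2 × $450.28 = $900.56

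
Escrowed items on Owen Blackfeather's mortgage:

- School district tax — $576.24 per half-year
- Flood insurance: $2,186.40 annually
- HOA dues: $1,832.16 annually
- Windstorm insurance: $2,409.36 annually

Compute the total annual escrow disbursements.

School district tax — $576.24 × 2 = $1,152.48 per year
Flood insurance — $2,186.40 per year
HOA dues — $1,832.16 per year
Windstorm insurance — $2,409.36 per year
Total per year = $7,580.40

$7,580.40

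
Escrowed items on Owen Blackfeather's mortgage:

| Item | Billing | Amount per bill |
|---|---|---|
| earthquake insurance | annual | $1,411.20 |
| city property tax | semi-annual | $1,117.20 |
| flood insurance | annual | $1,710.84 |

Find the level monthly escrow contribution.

$446.37

Earthquake insurance — $1,411.20 annually
City property tax — $1,117.20 × 2 = $2,234.40 annually
Flood insurance — $1,710.84 annually
Combined annual = $1,411.20 + $2,234.40 + $1,710.84 = $5,356.44
Monthly escrow = $5,356.44 ÷ 12 = $446.37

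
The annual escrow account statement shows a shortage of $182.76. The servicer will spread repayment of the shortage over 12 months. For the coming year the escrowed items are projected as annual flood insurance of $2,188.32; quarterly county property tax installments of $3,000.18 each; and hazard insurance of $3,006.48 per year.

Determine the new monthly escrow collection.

$1,448.19

Flood insurance — $2,188.32 annually
County property tax — $3,000.18 × 4 = $12,000.72 annually
Hazard insurance — $3,006.48 annually
Yearly total = $2,188.32 + $12,000.72 + $3,006.48 = $17,195.52
Monthly escrow = $17,195.52 ÷ 12 = $1,432.96
Monthly shortage recovery: $182.76 ÷ 12 = $15.23
Adjusted monthly = $1,432.96 + $15.23 = $1,448.19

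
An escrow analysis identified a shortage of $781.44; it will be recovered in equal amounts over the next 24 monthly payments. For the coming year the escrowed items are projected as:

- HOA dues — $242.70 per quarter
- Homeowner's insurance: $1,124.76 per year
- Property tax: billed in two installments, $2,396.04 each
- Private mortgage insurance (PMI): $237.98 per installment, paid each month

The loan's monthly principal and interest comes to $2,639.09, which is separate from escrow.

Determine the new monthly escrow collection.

$844.51

HOA dues — $242.70 × 4 = $970.80/yr
Homeowner's insurance — $1,124.76/yr
Property tax — $2,396.04 × 2 = $4,792.08/yr
Private mortgage insurance (PMI) — $237.98 × 12 = $2,855.76/yr
Annual escrow total = $970.80 + $1,124.76 + $4,792.08 + $2,855.76 = $9,743.40
Monthly = $9,743.40 / 12 = $811.95
Shortage spread = $781.44 ÷ 24 = $32.56/mo
New monthly escrow = $811.95 + $32.56 = $844.51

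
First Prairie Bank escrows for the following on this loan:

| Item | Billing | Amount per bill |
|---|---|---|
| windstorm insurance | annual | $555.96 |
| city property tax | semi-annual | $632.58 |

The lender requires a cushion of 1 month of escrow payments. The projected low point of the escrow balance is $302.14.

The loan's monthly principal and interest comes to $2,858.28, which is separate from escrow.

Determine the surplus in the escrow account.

Windstorm insurance — $555.96
City property tax — $632.58 × 2 = $1,265.16
Yearly total = $555.96 + $1,265.16 = $1,821.12
Base monthly escrow = $1,821.12 / 12 = $151.76
Required reserve = 1 × $151.76 = $151.76
Excess over cushion: $302.14 − $151.76 = $150.38

$150.38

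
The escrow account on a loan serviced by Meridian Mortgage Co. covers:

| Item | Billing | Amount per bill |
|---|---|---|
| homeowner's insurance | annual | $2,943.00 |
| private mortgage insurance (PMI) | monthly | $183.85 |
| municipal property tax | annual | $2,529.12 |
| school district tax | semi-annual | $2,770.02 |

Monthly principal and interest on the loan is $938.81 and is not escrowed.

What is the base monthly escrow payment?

Homeowner's insurance: $2,943.00/yr
Private mortgage insurance (PMI): $183.85 × 12 = $2,206.20/yr
Municipal property tax: $2,529.12/yr
School district tax: $2,770.02 × 2 = $5,540.04/yr
Yearly total = $2,943.00 + $2,206.20 + $2,529.12 + $5,540.04 = $13,218.36
Per month = $13,218.36 / 12 = $1,101.53

$1,101.53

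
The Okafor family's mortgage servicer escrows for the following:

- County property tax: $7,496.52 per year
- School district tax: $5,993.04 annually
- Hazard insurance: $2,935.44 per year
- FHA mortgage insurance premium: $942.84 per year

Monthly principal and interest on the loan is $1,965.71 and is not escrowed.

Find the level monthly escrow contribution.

$1,447.32

County property tax: $7,496.52/yr
School district tax: $5,993.04/yr
Hazard insurance: $2,935.44/yr
FHA mortgage insurance premium: $942.84/yr
Total per year = $7,496.52 + $5,993.04 + $2,935.44 + $942.84 = $17,367.84
Monthly escrow = $17,367.84 ÷ 12 = $1,447.32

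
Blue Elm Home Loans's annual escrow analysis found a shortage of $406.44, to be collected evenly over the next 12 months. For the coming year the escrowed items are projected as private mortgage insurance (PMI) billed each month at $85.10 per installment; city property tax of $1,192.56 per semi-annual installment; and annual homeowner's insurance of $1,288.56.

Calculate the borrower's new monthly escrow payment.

Private mortgage insurance (PMI) = $85.10 × 12 = $1,021.20/yr
City property tax = $1,192.56 × 2 = $2,385.12/yr
Homeowner's insurance = $1,288.56/yr
Total annual escrow = $1,021.20 + $2,385.12 + $1,288.56 = $4,694.88
Monthly escrow = $4,694.88 / 12 = $391.24
Monthly shortage recovery: $406.44 / 12 = $33.87
New monthly escrow = $391.24 + $33.87 = $425.11

$425.11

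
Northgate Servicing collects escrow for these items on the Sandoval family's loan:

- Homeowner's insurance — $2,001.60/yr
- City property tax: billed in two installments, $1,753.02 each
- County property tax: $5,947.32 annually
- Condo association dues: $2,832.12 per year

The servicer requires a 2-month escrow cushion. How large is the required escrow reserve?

Homeowner's insurance — $2,001.60 annually
City property tax — $1,753.02 × 2 = $3,506.04 annually
County property tax — $5,947.32 annually
Condo association dues — $2,832.12 annually
Annual escrow total = $2,001.60 + $3,506.04 + $5,947.32 + $2,832.12 = $14,287.08
Base monthly escrow = $14,287.08 ÷ 12 = $1,190.59
Required cushion = 2 × $1,190.59 = $2,381.18

$2,381.18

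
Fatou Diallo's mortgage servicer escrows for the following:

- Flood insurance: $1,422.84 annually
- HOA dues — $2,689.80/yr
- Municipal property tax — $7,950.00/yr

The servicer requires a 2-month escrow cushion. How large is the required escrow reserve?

$2,010.44

Flood insurance = $1,422.84/yr
HOA dues = $2,689.80/yr
Municipal property tax = $7,950.00/yr
Total annual escrow = $12,062.64
Base monthly escrow = $12,062.64 ÷ 12 = $1,005.22
Required cushion = 2 × $1,005.22 = $2,010.44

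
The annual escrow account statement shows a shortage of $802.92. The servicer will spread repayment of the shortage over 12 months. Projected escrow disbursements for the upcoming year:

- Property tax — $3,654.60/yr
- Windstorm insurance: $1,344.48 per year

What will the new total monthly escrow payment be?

$483.50

Property tax = $3,654.60 annually
Windstorm insurance = $1,344.48 annually
Total annual escrow = $3,654.60 + $1,344.48 = $4,999.08
Monthly = $4,999.08 / 12 = $416.59
Shortage per month = $802.92 / 12 = $66.91
New monthly escrow = $416.59 + $66.91 = $483.50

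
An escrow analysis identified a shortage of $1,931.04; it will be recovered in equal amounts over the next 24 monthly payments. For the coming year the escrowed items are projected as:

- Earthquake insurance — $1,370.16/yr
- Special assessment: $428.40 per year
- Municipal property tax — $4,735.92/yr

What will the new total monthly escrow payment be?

Earthquake insurance: $1,370.16 per year
Special assessment: $428.40 per year
Municipal property tax: $4,735.92 per year
Yearly total = $1,370.16 + $428.40 + $4,735.92 = $6,534.48
Monthly escrow = $6,534.48 / 12 = $544.54
Shortage spread = $1,931.04 / 24 = $80.46/mo
New monthly escrow = $544.54 + $80.46 = $625.00

$625.00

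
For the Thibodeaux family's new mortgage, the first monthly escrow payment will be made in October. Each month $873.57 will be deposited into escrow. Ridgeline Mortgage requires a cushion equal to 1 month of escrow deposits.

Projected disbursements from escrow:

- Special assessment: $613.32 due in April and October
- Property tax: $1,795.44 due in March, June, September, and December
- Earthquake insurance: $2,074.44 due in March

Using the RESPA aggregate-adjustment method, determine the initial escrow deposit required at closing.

$1,910.79

Cushion = 1 × $873.57 = $873.57
Trial balance (start $0, +$873.57 each month, − disbursements):
  Oct: +$873.57 − $613.32 → $260.25
  Nov: +$873.57 → $1,133.82
  Dec: +$873.57 − $1,795.44 → $211.95
  Jan: +$873.57 → $1,085.52
  Feb: +$873.57 → $1,959.09
  Mar: +$873.57 − $3,869.88 → -$1,037.22
  Apr: +$873.57 − $613.32 → -$776.97
  May: +$873.57 → $96.60
  Jun: +$873.57 − $1,795.44 → -$825.27
  Jul: +$873.57 → $48.30
  Aug: +$873.57 → $921.87
  Sep: +$873.57 − $1,795.44 → $0.00
Lowest trial balance = -$1,037.22 (Mar)
Initial deposit = cushion − low point = $873.57 − (-$1,037.22) = $1,910.79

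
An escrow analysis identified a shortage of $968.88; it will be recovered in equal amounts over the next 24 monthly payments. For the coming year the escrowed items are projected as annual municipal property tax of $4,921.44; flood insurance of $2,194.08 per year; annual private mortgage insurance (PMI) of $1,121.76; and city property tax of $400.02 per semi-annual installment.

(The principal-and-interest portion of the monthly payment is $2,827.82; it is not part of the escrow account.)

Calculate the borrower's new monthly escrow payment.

$793.48

Municipal property tax — $4,921.44 per year
Flood insurance — $2,194.08 per year
Private mortgage insurance (PMI) — $1,121.76 per year
City property tax — $400.02 × 2 = $800.04 per year
Total per year = $4,921.44 + $2,194.08 + $1,121.76 + $800.04 = $9,037.32
Per month = $9,037.32 ÷ 12 = $753.11
Shortage per month = $968.88 ÷ 24 = $40.37
New monthly escrow = $753.11 + $40.37 = $793.48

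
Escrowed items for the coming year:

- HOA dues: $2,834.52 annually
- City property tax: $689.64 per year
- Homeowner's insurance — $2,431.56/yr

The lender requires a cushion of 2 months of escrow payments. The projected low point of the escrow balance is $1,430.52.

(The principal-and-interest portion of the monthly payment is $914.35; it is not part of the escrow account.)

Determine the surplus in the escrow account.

HOA dues — $2,834.52 per year
City property tax — $689.64 per year
Homeowner's insurance — $2,431.56 per year
Total annual escrow = $5,955.72
Per month = $5,955.72 / 12 = $496.31
Cushion = 2 × $496.31 = $992.62
Surplus = $1,430.52 − $992.62 = $437.90

$437.90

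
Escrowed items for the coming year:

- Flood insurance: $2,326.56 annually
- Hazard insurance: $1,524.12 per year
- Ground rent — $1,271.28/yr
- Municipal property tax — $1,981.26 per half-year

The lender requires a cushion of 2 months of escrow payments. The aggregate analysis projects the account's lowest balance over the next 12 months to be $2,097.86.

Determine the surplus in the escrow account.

$583.78

Flood insurance — $2,326.56/yr
Hazard insurance — $1,524.12/yr
Ground rent — $1,271.28/yr
Municipal property tax — $1,981.26 × 2 = $3,962.52/yr
Yearly total = $9,084.48
Monthly = $9,084.48 ÷ 12 = $757.04
Required cushion = 2 × $757.04 = $1,514.08
Surplus = $2,097.86 − $1,514.08 = $583.78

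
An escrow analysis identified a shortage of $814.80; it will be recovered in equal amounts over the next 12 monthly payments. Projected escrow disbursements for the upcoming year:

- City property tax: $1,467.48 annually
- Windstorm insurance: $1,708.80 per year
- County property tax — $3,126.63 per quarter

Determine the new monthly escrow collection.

$1,374.80

City property tax: $1,467.48 per year
Windstorm insurance: $1,708.80 per year
County property tax: $3,126.63 × 4 = $12,506.52 per year
Annual escrow total = $1,467.48 + $1,708.80 + $12,506.52 = $15,682.80
Per month = $15,682.80 ÷ 12 = $1,306.90
Shortage per month = $814.80 ÷ 12 = $67.90
Adjusted monthly = $1,306.90 + $67.90 = $1,374.80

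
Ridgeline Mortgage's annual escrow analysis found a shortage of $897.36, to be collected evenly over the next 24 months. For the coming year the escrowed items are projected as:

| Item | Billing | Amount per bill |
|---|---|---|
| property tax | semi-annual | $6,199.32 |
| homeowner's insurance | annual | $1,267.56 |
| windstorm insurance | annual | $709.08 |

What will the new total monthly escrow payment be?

Property tax — $6,199.32 × 2 = $12,398.64 per year
Homeowner's insurance — $1,267.56 per year
Windstorm insurance — $709.08 per year
Total annual escrow = $14,375.28
Base monthly escrow = $14,375.28 ÷ 12 = $1,197.94
Shortage spread = $897.36 ÷ 24 = $37.39/mo
New monthly escrow = $1,197.94 + $37.39 = $1,235.33

$1,235.33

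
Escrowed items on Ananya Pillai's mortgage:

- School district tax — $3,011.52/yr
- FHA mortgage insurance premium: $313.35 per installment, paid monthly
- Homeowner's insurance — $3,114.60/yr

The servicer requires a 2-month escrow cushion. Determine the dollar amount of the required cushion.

School district tax = $3,011.52 per year
FHA mortgage insurance premium = $313.35 × 12 = $3,760.20 per year
Homeowner's insurance = $3,114.60 per year
Yearly total = $9,886.32
Per month = $9,886.32 / 12 = $823.86
Reserve = 2 × $823.86 = $1,647.72

$1,647.72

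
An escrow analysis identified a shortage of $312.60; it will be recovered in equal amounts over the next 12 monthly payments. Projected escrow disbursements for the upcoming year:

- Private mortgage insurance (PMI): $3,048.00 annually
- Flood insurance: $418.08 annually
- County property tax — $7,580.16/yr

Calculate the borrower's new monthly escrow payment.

$946.57

Private mortgage insurance (PMI) = $3,048.00 annually
Flood insurance = $418.08 annually
County property tax = $7,580.16 annually
Total annual escrow = $11,046.24
Per month = $11,046.24 ÷ 12 = $920.52
Shortage per month = $312.60 ÷ 12 = $26.05
New monthly escrow = $920.52 + $26.05 = $946.57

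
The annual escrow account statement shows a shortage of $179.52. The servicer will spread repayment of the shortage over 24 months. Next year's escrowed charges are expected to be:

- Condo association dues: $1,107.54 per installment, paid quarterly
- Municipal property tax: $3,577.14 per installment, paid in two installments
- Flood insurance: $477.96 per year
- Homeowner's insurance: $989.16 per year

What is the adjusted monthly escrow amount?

Condo association dues = $1,107.54 × 4 = $4,430.16
Municipal property tax = $3,577.14 × 2 = $7,154.28
Flood insurance = $477.96
Homeowner's insurance = $989.16
Total annual escrow = $4,430.16 + $7,154.28 + $477.96 + $989.16 = $13,051.56
Per month = $13,051.56 ÷ 12 = $1,087.63
Monthly shortage recovery: $179.52 ÷ 24 = $7.48
Adjusted monthly = $1,087.63 + $7.48 = $1,095.11

$1,095.11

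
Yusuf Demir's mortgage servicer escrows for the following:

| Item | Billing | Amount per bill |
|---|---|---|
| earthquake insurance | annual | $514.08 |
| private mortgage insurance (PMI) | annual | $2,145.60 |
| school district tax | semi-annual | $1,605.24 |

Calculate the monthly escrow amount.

Earthquake insurance: $514.08/yr
Private mortgage insurance (PMI): $2,145.60/yr
School district tax: $1,605.24 × 2 = $3,210.48/yr
Combined annual = $5,870.16
Per month = $5,870.16 ÷ 12 = $489.18

$489.18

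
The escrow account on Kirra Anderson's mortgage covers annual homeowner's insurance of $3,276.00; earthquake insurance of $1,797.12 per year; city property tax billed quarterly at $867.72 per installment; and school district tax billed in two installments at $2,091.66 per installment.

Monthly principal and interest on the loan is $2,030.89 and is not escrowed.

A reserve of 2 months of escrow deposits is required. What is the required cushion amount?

Homeowner's insurance: $3,276.00 per year
Earthquake insurance: $1,797.12 per year
City property tax: $867.72 × 4 = $3,470.88 per year
School district tax: $2,091.66 × 2 = $4,183.32 per year
Yearly total = $3,276.00 + $1,797.12 + $3,470.88 + $4,183.32 = $12,727.32
Base monthly escrow = $12,727.32 / 12 = $1,060.61
Cushion = 2 × $1,060.61 = $2,121.22

$2,121.22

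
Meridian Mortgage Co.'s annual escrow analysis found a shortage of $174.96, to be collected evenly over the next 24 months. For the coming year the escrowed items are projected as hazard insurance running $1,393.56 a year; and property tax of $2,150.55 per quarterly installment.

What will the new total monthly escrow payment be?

Hazard insurance = $1,393.56
Property tax = $2,150.55 × 4 = $8,602.20
Annual escrow total = $9,995.76
Monthly escrow = $9,995.76 ÷ 12 = $832.98
Shortage per month = $174.96 ÷ 24 = $7.29
Adjusted monthly = $832.98 + $7.29 = $840.27

$840.27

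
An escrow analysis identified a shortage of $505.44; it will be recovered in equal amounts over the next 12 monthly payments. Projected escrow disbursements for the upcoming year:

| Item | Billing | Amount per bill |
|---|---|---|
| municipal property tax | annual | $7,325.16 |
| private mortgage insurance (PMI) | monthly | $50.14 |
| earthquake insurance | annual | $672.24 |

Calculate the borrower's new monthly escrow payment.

$758.71

Municipal property tax = $7,325.16 per year
Private mortgage insurance (PMI) = $50.14 × 12 = $601.68 per year
Earthquake insurance = $672.24 per year
Yearly total = $8,599.08
Per month = $8,599.08 ÷ 12 = $716.59
Shortage spread = $505.44 / 12 = $42.12/mo
Adjusted monthly = $716.59 + $42.12 = $758.71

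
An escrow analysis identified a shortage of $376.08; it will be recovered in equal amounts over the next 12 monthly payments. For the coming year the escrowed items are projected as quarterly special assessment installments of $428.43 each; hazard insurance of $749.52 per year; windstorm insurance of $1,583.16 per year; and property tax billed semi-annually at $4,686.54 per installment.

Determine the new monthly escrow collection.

$1,149.63

Special assessment = $428.43 × 4 = $1,713.72
Hazard insurance = $749.52
Windstorm insurance = $1,583.16
Property tax = $4,686.54 × 2 = $9,373.08
Yearly total = $1,713.72 + $749.52 + $1,583.16 + $9,373.08 = $13,419.48
Base monthly escrow = $13,419.48 ÷ 12 = $1,118.29
Monthly shortage recovery: $376.08 / 12 = $31.34
New monthly escrow = $1,118.29 + $31.34 = $1,149.63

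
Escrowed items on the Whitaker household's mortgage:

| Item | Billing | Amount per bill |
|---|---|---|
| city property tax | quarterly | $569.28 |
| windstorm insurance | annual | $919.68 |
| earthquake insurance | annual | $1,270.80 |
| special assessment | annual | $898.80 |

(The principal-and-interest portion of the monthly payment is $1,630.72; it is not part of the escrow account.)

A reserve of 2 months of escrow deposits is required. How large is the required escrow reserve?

City property tax = $569.28 × 4 = $2,277.12 annually
Windstorm insurance = $919.68 annually
Earthquake insurance = $1,270.80 annually
Special assessment = $898.80 annually
Yearly total = $2,277.12 + $919.68 + $1,270.80 + $898.80 = $5,366.40
Per month = $5,366.40 ÷ 12 = $447.20
Cushion = 2 × $447.20 = $894.40

$894.40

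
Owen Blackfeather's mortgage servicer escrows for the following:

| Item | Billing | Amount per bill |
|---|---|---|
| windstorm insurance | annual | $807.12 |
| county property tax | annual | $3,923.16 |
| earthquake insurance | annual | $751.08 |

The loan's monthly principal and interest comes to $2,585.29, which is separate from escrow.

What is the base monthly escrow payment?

Windstorm insurance: $807.12 per year
County property tax: $3,923.16 per year
Earthquake insurance: $751.08 per year
Annual escrow total = $807.12 + $3,923.16 + $751.08 = $5,481.36
Monthly escrow = $5,481.36 ÷ 12 = $456.78

$456.78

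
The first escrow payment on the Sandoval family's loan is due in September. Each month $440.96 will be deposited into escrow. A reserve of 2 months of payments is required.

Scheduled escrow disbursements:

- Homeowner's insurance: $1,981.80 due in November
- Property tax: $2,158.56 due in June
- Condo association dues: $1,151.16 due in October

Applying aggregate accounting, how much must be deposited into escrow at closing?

Cushion = 2 × $440.96 = $881.92
Trial balance (start $0, +$440.96 each month, − disbursements):
  Sep: +$440.96 → $440.96
  Oct: +$440.96 − $1,151.16 → -$269.24
  Nov: +$440.96 − $1,981.80 → -$1,810.08
  Dec: +$440.96 → -$1,369.12
  Jan: +$440.96 → -$928.16
  Feb: +$440.96 → -$487.20
  Mar: +$440.96 → -$46.24
  Apr: +$440.96 → $394.72
  May: +$440.96 → $835.68
  Jun: +$440.96 − $2,158.56 → -$881.92
  Jul: +$440.96 → -$440.96
  Aug: +$440.96 → $0.00
Lowest trial balance = -$1,810.08 (Nov)
Initial deposit = cushion − low point = $881.92 − (-$1,810.08) = $2,692.00

$2,692.00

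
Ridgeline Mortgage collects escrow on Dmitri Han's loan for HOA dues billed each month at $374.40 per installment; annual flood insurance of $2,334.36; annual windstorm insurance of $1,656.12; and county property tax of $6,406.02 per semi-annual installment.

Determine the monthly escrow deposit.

$1,774.61

HOA dues — $374.40 × 12 = $4,492.80 annually
Flood insurance — $2,334.36 annually
Windstorm insurance — $1,656.12 annually
County property tax — $6,406.02 × 2 = $12,812.04 annually
Total per year = $21,295.32
Monthly escrow = $21,295.32 / 12 = $1,774.61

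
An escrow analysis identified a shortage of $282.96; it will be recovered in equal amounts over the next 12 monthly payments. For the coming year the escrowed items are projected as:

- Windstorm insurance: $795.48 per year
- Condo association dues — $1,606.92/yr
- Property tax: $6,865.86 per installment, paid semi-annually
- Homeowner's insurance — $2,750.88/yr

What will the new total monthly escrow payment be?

Windstorm insurance — $795.48/yr
Condo association dues — $1,606.92/yr
Property tax — $6,865.86 × 2 = $13,731.72/yr
Homeowner's insurance — $2,750.88/yr
Yearly total = $18,885.00
Monthly escrow = $18,885.00 / 12 = $1,573.75
Monthly shortage recovery: $282.96 ÷ 12 = $23.58
Adjusted monthly = $1,573.75 + $23.58 = $1,597.33

$1,597.33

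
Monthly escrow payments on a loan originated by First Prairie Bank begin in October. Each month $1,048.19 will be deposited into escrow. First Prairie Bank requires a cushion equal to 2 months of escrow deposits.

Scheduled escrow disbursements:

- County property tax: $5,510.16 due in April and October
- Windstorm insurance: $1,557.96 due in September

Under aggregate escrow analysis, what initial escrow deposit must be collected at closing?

$6,558.35

Cushion = 2 × $1,048.19 = $2,096.38
Trial balance (start $0, +$1,048.19 each month, − disbursements):
  Oct: +$1,048.19 − $5,510.16 → -$4,461.97
  Nov: +$1,048.19 → -$3,413.78
  Dec: +$1,048.19 → -$2,365.59
  Jan: +$1,048.19 → -$1,317.40
  Feb: +$1,048.19 → -$269.21
  Mar: +$1,048.19 → $778.98
  Apr: +$1,048.19 − $5,510.16 → -$3,682.99
  May: +$1,048.19 → -$2,634.80
  Jun: +$1,048.19 → -$1,586.61
  Jul: +$1,048.19 → -$538.42
  Aug: +$1,048.19 → $509.77
  Sep: +$1,048.19 − $1,557.96 → $0.00
Lowest trial balance = -$4,461.97 (Oct)
Initial deposit = cushion − low point = $2,096.38 − (-$4,461.97) = $6,558.35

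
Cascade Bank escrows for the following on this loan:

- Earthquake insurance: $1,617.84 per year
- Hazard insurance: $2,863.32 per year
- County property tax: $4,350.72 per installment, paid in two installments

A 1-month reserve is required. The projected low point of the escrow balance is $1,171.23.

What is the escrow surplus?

$72.68

Earthquake insurance: $1,617.84 annually
Hazard insurance: $2,863.32 annually
County property tax: $4,350.72 × 2 = $8,701.44 annually
Combined annual = $1,617.84 + $2,863.32 + $8,701.44 = $13,182.60
Monthly escrow = $13,182.60 / 12 = $1,098.55
Required reserve = 1 × $1,098.55 = $1,098.55
Excess over cushion: $1,171.23 − $1,098.55 = $72.68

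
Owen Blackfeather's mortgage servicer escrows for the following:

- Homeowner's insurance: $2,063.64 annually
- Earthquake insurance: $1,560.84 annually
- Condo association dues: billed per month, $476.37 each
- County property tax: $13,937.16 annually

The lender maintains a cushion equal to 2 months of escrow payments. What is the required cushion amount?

$3,879.68

Homeowner's insurance = $2,063.64
Earthquake insurance = $1,560.84
Condo association dues = $476.37 × 12 = $5,716.44
County property tax = $13,937.16
Annual escrow total = $2,063.64 + $1,560.84 + $5,716.44 + $13,937.16 = $23,278.08
Monthly escrow = $23,278.08 / 12 = $1,939.84
Cushion = 2 × $1,939.84 = $3,879.68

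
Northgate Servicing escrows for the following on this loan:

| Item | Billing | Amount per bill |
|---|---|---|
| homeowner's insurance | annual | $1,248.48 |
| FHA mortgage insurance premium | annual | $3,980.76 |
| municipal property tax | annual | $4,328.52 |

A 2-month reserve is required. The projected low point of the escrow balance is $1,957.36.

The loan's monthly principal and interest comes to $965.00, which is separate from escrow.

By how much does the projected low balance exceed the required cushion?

Homeowner's insurance = $1,248.48
FHA mortgage insurance premium = $3,980.76
Municipal property tax = $4,328.52
Total annual escrow = $1,248.48 + $3,980.76 + $4,328.52 = $9,557.76
Per month = $9,557.76 / 12 = $796.48
Required cushion = 2 × $796.48 = $1,592.96
Surplus = $1,957.36 − $1,592.96 = $364.40

$364.40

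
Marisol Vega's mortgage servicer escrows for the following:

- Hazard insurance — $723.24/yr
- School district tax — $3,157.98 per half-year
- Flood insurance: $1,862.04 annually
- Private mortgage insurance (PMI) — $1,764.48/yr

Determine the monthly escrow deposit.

Hazard insurance = $723.24 annually
School district tax = $3,157.98 × 2 = $6,315.96 annually
Flood insurance = $1,862.04 annually
Private mortgage insurance (PMI) = $1,764.48 annually
Combined annual = $723.24 + $6,315.96 + $1,862.04 + $1,764.48 = $10,665.72
Monthly = $10,665.72 / 12 = $888.81

$888.81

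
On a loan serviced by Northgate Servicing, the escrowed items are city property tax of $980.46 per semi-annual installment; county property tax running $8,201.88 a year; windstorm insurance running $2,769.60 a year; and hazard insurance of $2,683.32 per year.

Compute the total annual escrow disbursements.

$15,615.72

City property tax — $980.46 × 2 = $1,960.92
County property tax — $8,201.88
Windstorm insurance — $2,769.60
Hazard insurance — $2,683.32
Yearly total = $1,960.92 + $8,201.88 + $2,769.60 + $2,683.32 = $15,615.72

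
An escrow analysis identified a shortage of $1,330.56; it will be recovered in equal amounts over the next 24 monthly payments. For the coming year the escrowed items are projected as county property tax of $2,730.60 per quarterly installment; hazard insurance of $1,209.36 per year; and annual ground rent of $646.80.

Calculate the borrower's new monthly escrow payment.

County property tax = $2,730.60 × 4 = $10,922.40
Hazard insurance = $1,209.36
Ground rent = $646.80
Total per year = $12,778.56
Base monthly escrow = $12,778.56 ÷ 12 = $1,064.88
Monthly shortage recovery: $1,330.56 ÷ 24 = $55.44
Adjusted monthly = $1,064.88 + $55.44 = $1,120.32

$1,120.32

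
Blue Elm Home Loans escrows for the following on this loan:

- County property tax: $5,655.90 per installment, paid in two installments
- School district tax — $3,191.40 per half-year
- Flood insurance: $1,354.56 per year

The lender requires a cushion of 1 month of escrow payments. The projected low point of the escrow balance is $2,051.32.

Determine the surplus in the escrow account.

$463.89

County property tax = $5,655.90 × 2 = $11,311.80 per year
School district tax = $3,191.40 × 2 = $6,382.80 per year
Flood insurance = $1,354.56 per year
Yearly total = $19,049.16
Base monthly escrow = $19,049.16 ÷ 12 = $1,587.43
Required cushion = 1 × $1,587.43 = $1,587.43
Surplus = $2,051.32 − $1,587.43 = $463.89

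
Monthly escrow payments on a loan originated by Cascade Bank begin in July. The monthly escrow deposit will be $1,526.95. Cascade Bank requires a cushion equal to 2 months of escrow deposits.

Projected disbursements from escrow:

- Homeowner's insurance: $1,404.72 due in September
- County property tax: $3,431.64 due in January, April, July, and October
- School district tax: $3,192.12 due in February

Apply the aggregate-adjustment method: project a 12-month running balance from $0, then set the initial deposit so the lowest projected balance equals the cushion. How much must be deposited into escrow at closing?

$6,107.80

Cushion = 2 × $1,526.95 = $3,053.90
Trial balance (start $0, +$1,526.95 each month, − disbursements):
  Jul: +$1,526.95 − $3,431.64 → -$1,904.69
  Aug: +$1,526.95 → -$377.74
  Sep: +$1,526.95 − $1,404.72 → -$255.51
  Oct: +$1,526.95 − $3,431.64 → -$2,160.20
  Nov: +$1,526.95 → -$633.25
  Dec: +$1,526.95 → $893.70
  Jan: +$1,526.95 − $3,431.64 → -$1,010.99
  Feb: +$1,526.95 − $3,192.12 → -$2,676.16
  Mar: +$1,526.95 → -$1,149.21
  Apr: +$1,526.95 − $3,431.64 → -$3,053.90
  May: +$1,526.95 → -$1,526.95
  Jun: +$1,526.95 → $0.00
Lowest trial balance = -$3,053.90 (Apr)
Initial deposit = cushion − low point = $3,053.90 − (-$3,053.90) = $6,107.80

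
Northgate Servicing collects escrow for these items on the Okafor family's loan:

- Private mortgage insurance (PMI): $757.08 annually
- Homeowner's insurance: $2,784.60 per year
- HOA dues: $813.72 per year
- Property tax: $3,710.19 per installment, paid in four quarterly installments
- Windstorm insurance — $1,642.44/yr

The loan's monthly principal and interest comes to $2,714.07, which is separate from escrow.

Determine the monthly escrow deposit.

$1,736.55

Private mortgage insurance (PMI): $757.08 per year
Homeowner's insurance: $2,784.60 per year
HOA dues: $813.72 per year
Property tax: $3,710.19 × 4 = $14,840.76 per year
Windstorm insurance: $1,642.44 per year
Combined annual = $20,838.60
Monthly escrow = $20,838.60 / 12 = $1,736.55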